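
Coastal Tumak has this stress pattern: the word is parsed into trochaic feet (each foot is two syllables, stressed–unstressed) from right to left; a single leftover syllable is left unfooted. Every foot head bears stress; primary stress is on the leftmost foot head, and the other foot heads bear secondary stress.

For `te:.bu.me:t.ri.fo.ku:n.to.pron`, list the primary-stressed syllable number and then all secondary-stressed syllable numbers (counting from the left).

Parse right to left into trochaic (ˈσσ) feet: (ˈte:.bu) (ˈme:t.ri) (ˈfo.ku:n) (ˈto.pron).
Foot heads (stressed positions): 1, 3, 5, 7.
End Rule Leftmost: primary stress on the leftmost head = syllable 1.
Secondary stress on 3, 5, 7: ˈte:.bu.ˌme:t.ri.ˌfo.ku:n.ˌto.pron.

primary 1, secondary 3, 5, 7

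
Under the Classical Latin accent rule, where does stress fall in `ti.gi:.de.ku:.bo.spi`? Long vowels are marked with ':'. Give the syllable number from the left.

Classical Latin: stress the penult if heavy (long vowel or closed), else the antepenult.
Weights: 4 ku: H, 5 bo L, 6 spi L.
The penult (syllable 5, bo) is light, so stress falls on the antepenult (syllable 4, ku:).
Stress on syllable 4: ti.gi:.de.ˈku:.bo.spi.

4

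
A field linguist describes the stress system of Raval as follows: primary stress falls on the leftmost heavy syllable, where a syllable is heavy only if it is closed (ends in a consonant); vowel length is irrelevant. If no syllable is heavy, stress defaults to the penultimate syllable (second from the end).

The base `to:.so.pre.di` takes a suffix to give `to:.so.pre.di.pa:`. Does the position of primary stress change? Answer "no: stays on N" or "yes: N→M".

Base `to:.so.pre.di` (4 syllables):
  Weights: 1 to: L, 2 so L, 3 pre L, 4 di L.
  No heavy syllable in the domain; default to the penultimate syllable (second from the end) = syllable 3.
  → primary stress on syllable 3.
Suffixed `to:.so.pre.di.pa:` (5 syllables):
  Weights: 1 to: L, 2 so L, 3 pre L, 4 di L, 5 pa: L.
  No heavy syllable in the domain; default to the penultimate syllable (second from the end) = syllable 4.
  → primary stress on syllable 4.

yes: 3→4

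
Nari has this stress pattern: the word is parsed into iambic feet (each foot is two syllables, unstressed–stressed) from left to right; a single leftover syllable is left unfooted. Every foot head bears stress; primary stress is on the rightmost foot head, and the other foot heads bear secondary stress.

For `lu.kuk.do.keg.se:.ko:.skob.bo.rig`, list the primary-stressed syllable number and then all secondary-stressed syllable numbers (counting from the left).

Parse left to right into iambic (σˈσ) feet: (lu.ˈkuk) (do.ˈkeg) (se:.ˈko:) (skob.ˈbo) rig. Syllable 9 is left unfooted.
Foot heads (stressed positions): 2, 4, 6, 8.
End Rule Rightmost: primary stress on the rightmost head = syllable 8.
Secondary stress on 2, 4, 6: lu.ˌkuk.do.ˌkeg.se:.ˌko:.skob.ˈbo.rig.

primary 8, secondary 2, 4, 6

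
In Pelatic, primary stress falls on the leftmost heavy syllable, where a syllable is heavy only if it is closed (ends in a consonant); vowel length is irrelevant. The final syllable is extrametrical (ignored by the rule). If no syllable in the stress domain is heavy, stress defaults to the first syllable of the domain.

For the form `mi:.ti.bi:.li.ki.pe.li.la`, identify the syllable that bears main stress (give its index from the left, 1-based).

The final syllable (8, la) is extrametrical; the stress domain is syllables 1–7.
Weights: 1 mi: L, 2 ti L, 3 bi: L, 4 li L, 5 ki L, 6 pe L, 7 li L.
No heavy syllable in the domain; default to the first syllable of the domain = syllable 1.
Primary stress: syllable 1 → ˈmi:.ti.bi:.li.ki.pe.li.la.

1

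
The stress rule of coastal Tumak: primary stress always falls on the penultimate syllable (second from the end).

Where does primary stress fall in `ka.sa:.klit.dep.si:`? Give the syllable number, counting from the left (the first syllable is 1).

4

The word has 5 syllables; the penultimate syllable (second from the end) is syllable 4 (dep).
Primary stress: syllable 4 → ka.sa:.klit.ˈdep.si:.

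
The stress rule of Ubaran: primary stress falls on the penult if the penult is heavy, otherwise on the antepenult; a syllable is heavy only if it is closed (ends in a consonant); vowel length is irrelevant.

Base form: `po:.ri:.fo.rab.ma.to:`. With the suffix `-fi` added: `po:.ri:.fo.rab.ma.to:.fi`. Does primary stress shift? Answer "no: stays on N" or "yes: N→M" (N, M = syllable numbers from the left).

yes: 4→5

Base `po:.ri:.fo.rab.ma.to:` (6 syllables):
  Weights: 4 rab H, 5 ma L, 6 to: L.
  The penult (syllable 5, ma) is light, so stress falls on the antepenult (syllable 4, rab).
  → primary stress on syllable 4.
Suffixed `po:.ri:.fo.rab.ma.to:.fi` (7 syllables):
  Weights: 5 ma L, 6 to: L, 7 fi L.
  The penult (syllable 6, to:) is light, so stress falls on the antepenult (syllable 5, ma).
  → primary stress on syllable 5.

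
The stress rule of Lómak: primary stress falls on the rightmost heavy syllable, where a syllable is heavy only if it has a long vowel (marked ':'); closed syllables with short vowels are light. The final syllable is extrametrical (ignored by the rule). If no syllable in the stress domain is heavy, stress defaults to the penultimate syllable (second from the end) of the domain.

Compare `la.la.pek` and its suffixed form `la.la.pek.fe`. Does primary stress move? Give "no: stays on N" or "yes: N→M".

Base `la.la.pek` (3 syllables):
  The final syllable (3, pek) is extrametrical; the stress domain is syllables 1–2.
  Weights: 1 la L, 2 la L.
  No heavy syllable in the domain; default to the penultimate syllable (second from the end) of the domain = syllable 1.
  → primary stress on syllable 1.
Suffixed `la.la.pek.fe` (4 syllables):
  The final syllable (4, fe) is extrametrical; the stress domain is syllables 1–3.
  Weights: 1 la L, 2 la L, 3 pek L.
  No heavy syllable in the domain; default to the penultimate syllable (second from the end) of the domain = syllable 2.
  → primary stress on syllable 2.

yes: 1→2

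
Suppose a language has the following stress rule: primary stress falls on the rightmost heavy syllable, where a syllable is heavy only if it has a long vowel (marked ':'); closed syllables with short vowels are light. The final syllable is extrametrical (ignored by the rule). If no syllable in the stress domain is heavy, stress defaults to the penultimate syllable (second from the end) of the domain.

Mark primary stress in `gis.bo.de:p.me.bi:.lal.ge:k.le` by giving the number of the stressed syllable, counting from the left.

7

The final syllable (8, le) is extrametrical; the stress domain is syllables 1–7.
Weights: 1 gis L, 2 bo L, 3 de:p H, 4 me L, 5 bi: H, 6 lal L, 7 ge:k H.
Heavy syllables in the domain: 3, 5, 7. The rightmost is syllable 7 (ge:k).
Primary stress: syllable 7 → gis.bo.de:p.me.bi:.lal.ˈge:k.le.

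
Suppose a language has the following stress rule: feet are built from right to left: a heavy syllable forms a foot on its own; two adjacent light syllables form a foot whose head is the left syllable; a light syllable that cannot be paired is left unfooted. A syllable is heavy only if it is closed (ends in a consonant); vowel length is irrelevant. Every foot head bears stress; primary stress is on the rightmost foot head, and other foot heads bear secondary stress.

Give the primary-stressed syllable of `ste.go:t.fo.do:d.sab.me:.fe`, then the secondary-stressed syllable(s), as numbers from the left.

primary 6, secondary 2, 4, 5

Weights: 1 ste L, 2 go:t H, 3 fo L, 4 do:d H, 5 sab H, 6 me: L, 7 fe L.
Parse right to left (heavy = foot alone; LL = one foot; stranded L unfooted): ste (ˈgo:t) fo (ˈdo:d) (ˈsab) (ˈme:.fe).
Foot heads: 2, 4, 5, 6.
Primary stress on the rightmost head = syllable 6.
Secondary stress on 2, 4, 5: ste.ˌgo:t.fo.ˌdo:d.ˌsab.ˈme:.fe.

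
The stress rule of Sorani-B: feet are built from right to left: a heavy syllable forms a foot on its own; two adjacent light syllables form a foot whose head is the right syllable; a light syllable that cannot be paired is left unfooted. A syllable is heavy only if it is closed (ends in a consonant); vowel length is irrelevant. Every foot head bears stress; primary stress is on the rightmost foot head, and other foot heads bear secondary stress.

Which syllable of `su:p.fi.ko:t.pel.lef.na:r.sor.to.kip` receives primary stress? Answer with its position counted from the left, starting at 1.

Weights: 1 su:p H, 2 fi L, 3 ko:t H, 4 pel H, 5 lef H, 6 na:r H, 7 sor H, 8 to L, 9 kip H.
Parse right to left (heavy = foot alone; LL = one foot; stranded L unfooted): (ˈsu:p) fi (ˈko:t) (ˈpel) (ˈlef) (ˈna:r) (ˈsor) to (ˈkip).
Foot heads: 1, 3, 4, 5, 6, 7, 9.
Primary stress on the rightmost head = syllable 9.
Primary stress: syllable 9 → su:p.fi.ko:t.pel.lef.na:r.sor.to.ˈkip.

9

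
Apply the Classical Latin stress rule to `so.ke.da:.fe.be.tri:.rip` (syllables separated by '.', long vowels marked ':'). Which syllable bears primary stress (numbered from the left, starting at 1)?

6

Classical Latin: stress the penult if heavy (long vowel or closed), else the antepenult.
Weights: 5 be L, 6 tri: H, 7 rip H.
The penult (syllable 6, tri:) is heavy, so it takes stress.
Stress on syllable 6: so.ke.da:.fe.be.ˈtri:.rip.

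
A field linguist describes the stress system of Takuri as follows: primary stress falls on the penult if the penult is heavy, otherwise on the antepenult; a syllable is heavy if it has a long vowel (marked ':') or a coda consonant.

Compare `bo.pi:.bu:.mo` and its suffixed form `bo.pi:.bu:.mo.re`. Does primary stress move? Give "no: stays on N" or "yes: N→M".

no: stays on 3

Base `bo.pi:.bu:.mo` (4 syllables):
  Weights: 2 pi: H, 3 bu: H, 4 mo L.
  The penult (syllable 3, bu:) is heavy, so it takes stress.
  → primary stress on syllable 3.
Suffixed `bo.pi:.bu:.mo.re` (5 syllables):
  Weights: 3 bu: H, 4 mo L, 5 re L.
  The penult (syllable 4, mo) is light, so stress falls on the antepenult (syllable 3, bu:).
  → primary stress on syllable 3.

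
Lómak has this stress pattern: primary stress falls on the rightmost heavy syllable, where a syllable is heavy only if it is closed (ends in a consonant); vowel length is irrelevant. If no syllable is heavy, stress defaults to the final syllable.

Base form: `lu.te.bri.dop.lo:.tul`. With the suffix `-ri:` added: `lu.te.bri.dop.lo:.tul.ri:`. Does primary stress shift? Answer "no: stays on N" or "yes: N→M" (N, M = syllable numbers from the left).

Base `lu.te.bri.dop.lo:.tul` (6 syllables):
  Weights: 1 lu L, 2 te L, 3 bri L, 4 dop H, 5 lo: L, 6 tul H.
  Heavy syllables in the domain: 4, 6. The rightmost is syllable 6 (tul).
  → primary stress on syllable 6.
Suffixed `lu.te.bri.dop.lo:.tul.ri:` (7 syllables):
  Weights: 1 lu L, 2 te L, 3 bri L, 4 dop H, 5 lo: L, 6 tul H, 7 ri: L.
  Heavy syllables in the domain: 4, 6. The rightmost is syllable 6 (tul).
  → primary stress on syllable 6.

no: stays on 6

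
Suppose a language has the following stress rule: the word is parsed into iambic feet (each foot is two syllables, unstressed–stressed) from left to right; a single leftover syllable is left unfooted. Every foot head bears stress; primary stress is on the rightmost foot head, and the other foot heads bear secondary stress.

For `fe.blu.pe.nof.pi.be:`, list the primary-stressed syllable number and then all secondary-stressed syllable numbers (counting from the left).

primary 6, secondary 2, 4

Parse left to right into iambic (σˈσ) feet: (fe.ˈblu) (pe.ˈnof) (pi.ˈbe:).
Foot heads (stressed positions): 2, 4, 6.
End Rule Rightmost: primary stress on the rightmost head = syllable 6.
Secondary stress on 2, 4: fe.ˌblu.pe.ˌnof.pi.ˈbe:.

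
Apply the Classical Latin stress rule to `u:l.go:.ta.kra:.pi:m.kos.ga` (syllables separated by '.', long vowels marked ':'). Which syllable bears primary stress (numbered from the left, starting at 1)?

Classical Latin: stress the penult if heavy (long vowel or closed), else the antepenult.
Weights: 5 pi:m H, 6 kos H, 7 ga L.
The penult (syllable 6, kos) is heavy, so it takes stress.
Stress on syllable 6: u:l.go:.ta.kra:.pi:m.ˈkos.ga.

6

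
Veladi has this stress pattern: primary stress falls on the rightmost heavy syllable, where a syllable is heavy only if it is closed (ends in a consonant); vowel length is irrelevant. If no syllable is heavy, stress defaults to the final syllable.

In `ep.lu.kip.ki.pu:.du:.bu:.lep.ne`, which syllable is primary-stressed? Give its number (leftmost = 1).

Weights: 1 ep H, 2 lu L, 3 kip H, 4 ki L, 5 pu: L, 6 du: L, 7 bu: L, 8 lep H, 9 ne L.
Heavy syllables in the domain: 1, 3, 8. The rightmost is syllable 8 (lep).
Primary stress: syllable 8 → ep.lu.kip.ki.pu:.du:.bu:.ˈlep.ne.

8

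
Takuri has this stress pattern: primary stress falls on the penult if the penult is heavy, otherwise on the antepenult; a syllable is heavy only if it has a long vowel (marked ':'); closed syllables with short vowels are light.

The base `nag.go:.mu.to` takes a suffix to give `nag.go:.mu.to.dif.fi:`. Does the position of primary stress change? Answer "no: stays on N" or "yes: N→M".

yes: 2→4

Base `nag.go:.mu.to` (4 syllables):
  Weights: 2 go: H, 3 mu L, 4 to L.
  The penult (syllable 3, mu) is light, so stress falls on the antepenult (syllable 2, go:).
  → primary stress on syllable 2.
Suffixed `nag.go:.mu.to.dif.fi:` (6 syllables):
  Weights: 4 to L, 5 dif L, 6 fi: H.
  The penult (syllable 5, dif) is light, so stress falls on the antepenult (syllable 4, to).
  → primary stress on syllable 4.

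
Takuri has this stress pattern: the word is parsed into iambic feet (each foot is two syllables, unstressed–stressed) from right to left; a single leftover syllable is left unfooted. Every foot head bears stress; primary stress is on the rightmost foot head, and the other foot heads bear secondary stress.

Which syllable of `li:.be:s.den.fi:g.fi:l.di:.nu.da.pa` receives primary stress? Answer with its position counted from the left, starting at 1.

9

Parse right to left into iambic (σˈσ) feet: li: (be:s.ˈden) (fi:g.ˈfi:l) (di:.ˈnu) (da.ˈpa). Syllable 1 is left unfooted.
Foot heads (stressed positions): 3, 5, 7, 9.
End Rule Rightmost: primary stress on the rightmost head = syllable 9.
Primary stress: syllable 9 → li:.be:s.den.fi:g.fi:l.di:.nu.da.ˈpa.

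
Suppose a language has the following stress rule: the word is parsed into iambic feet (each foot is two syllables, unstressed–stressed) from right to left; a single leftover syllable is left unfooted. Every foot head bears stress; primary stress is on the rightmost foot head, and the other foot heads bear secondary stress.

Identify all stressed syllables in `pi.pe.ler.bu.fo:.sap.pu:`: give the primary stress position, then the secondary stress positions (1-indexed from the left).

Parse right to left into iambic (σˈσ) feet: pi (pe.ˈler) (bu.ˈfo:) (sap.ˈpu:). Syllable 1 is left unfooted.
Foot heads (stressed positions): 3, 5, 7.
End Rule Rightmost: primary stress on the rightmost head = syllable 7.
Secondary stress on 3, 5: pi.pe.ˌler.bu.ˌfo:.sap.ˈpu:.

primary 7, secondary 3, 5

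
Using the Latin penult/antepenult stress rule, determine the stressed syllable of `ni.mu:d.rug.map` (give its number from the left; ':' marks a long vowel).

3

Classical Latin: stress the penult if heavy (long vowel or closed), else the antepenult.
Weights: 2 mu:d H, 3 rug H, 4 map H.
The penult (syllable 3, rug) is heavy, so it takes stress.
Stress on syllable 3: ni.mu:d.ˈrug.map.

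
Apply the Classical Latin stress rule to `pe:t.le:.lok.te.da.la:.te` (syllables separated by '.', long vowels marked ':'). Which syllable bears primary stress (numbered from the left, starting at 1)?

Classical Latin: stress the penult if heavy (long vowel or closed), else the antepenult.
Weights: 5 da L, 6 la: H, 7 te L.
The penult (syllable 6, la:) is heavy, so it takes stress.
Stress on syllable 6: pe:t.le:.lok.te.da.ˈla:.te.

6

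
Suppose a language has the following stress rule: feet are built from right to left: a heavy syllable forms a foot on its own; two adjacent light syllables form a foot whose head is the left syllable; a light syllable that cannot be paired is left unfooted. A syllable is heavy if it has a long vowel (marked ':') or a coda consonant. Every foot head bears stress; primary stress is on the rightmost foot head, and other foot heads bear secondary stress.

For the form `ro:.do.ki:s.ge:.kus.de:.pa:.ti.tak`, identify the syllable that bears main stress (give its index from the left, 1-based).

9

Weights: 1 ro: H, 2 do L, 3 ki:s H, 4 ge: H, 5 kus H, 6 de: H, 7 pa: H, 8 ti L, 9 tak H.
Parse right to left (heavy = foot alone; LL = one foot; stranded L unfooted): (ˈro:) do (ˈki:s) (ˈge:) (ˈkus) (ˈde:) (ˈpa:) ti (ˈtak).
Foot heads: 1, 3, 4, 5, 6, 7, 9.
Primary stress on the rightmost head = syllable 9.
Primary stress: syllable 9 → ro:.do.ki:s.ge:.kus.de:.pa:.ti.ˈtak.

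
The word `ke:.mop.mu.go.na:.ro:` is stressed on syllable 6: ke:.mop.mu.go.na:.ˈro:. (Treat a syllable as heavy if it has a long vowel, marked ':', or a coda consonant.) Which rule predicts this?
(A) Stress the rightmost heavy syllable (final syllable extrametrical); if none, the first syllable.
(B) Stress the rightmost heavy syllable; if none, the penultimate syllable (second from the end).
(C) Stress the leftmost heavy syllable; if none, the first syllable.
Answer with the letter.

B

Rule A → syllable 5 (observed: 6).
Rule B → syllable 6 ✓.
Rule C → syllable 1 (observed: 6).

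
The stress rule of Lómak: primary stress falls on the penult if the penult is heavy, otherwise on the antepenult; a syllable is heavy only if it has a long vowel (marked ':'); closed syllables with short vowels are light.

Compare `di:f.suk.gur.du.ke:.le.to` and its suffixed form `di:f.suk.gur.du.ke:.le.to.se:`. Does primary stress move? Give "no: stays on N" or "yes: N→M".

Base `di:f.suk.gur.du.ke:.le.to` (7 syllables):
  Weights: 5 ke: H, 6 le L, 7 to L.
  The penult (syllable 6, le) is light, so stress falls on the antepenult (syllable 5, ke:).
  → primary stress on syllable 5.
Suffixed `di:f.suk.gur.du.ke:.le.to.se:` (8 syllables):
  Weights: 6 le L, 7 to L, 8 se: H.
  The penult (syllable 7, to) is light, so stress falls on the antepenult (syllable 6, le).
  → primary stress on syllable 6.

yes: 5→6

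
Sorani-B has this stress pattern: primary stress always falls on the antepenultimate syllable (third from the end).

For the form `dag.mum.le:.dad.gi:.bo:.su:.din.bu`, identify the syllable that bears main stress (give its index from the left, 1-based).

7

The word has 9 syllables; the antepenultimate syllable (third from the end) is syllable 7 (su:).
Primary stress: syllable 7 → dag.mum.le:.dad.gi:.bo:.ˈsu:.din.bu.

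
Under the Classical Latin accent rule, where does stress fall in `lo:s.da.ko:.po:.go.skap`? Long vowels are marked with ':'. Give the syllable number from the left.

4

Classical Latin: stress the penult if heavy (long vowel or closed), else the antepenult.
Weights: 4 po: H, 5 go L, 6 skap H.
The penult (syllable 5, go) is light, so stress falls on the antepenult (syllable 4, po:).
Stress on syllable 4: lo:s.da.ko:.ˈpo:.go.skap.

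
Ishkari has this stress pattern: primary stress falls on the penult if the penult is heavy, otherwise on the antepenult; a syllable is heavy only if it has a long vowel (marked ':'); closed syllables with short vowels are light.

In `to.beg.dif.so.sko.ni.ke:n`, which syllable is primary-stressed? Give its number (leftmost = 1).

Weights: 5 sko L, 6 ni L, 7 ke:n H.
The penult (syllable 6, ni) is light, so stress falls on the antepenult (syllable 5, sko).
Primary stress: syllable 5 → to.beg.dif.so.ˈsko.ni.ke:n.

5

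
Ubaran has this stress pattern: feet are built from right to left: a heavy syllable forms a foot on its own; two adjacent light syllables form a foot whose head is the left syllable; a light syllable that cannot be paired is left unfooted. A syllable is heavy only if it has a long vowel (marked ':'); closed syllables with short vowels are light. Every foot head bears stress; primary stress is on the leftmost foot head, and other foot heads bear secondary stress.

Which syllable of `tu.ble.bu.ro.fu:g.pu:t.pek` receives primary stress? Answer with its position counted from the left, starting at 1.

Weights: 1 tu L, 2 ble L, 3 bu L, 4 ro L, 5 fu:g H, 6 pu:t H, 7 pek L.
Parse right to left (heavy = foot alone; LL = one foot; stranded L unfooted): (ˈtu.ble) (ˈbu.ro) (ˈfu:g) (ˈpu:t) pek.
Foot heads: 1, 3, 5, 6.
Primary stress on the leftmost head = syllable 1.
Primary stress: syllable 1 → ˈtu.ble.bu.ro.fu:g.pu:t.pek.

1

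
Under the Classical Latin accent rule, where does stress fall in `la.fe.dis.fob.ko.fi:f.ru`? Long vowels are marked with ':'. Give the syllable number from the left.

Classical Latin: stress the penult if heavy (long vowel or closed), else the antepenult.
Weights: 5 ko L, 6 fi:f H, 7 ru L.
The penult (syllable 6, fi:f) is heavy, so it takes stress.
Stress on syllable 6: la.fe.dis.fob.ko.ˈfi:f.ru.

6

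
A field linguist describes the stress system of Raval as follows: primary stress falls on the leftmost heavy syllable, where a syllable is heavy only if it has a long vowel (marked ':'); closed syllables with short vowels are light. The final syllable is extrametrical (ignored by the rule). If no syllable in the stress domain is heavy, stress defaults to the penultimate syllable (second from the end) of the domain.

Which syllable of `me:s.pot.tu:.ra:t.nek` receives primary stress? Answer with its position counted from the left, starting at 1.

The final syllable (5, nek) is extrametrical; the stress domain is syllables 1–4.
Weights: 1 me:s H, 2 pot L, 3 tu: H, 4 ra:t H.
Heavy syllables in the domain: 1, 3, 4. The leftmost is syllable 1 (me:s).
Primary stress: syllable 1 → ˈme:s.pot.tu:.ra:t.nek.

1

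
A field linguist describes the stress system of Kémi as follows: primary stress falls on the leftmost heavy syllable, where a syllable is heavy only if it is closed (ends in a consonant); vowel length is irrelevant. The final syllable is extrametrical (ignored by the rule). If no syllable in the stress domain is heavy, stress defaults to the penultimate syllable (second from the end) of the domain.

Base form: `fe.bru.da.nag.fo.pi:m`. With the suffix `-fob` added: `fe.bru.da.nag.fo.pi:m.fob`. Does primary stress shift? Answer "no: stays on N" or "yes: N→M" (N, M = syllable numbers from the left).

no: stays on 4

Base `fe.bru.da.nag.fo.pi:m` (6 syllables):
  The final syllable (6, pi:m) is extrametrical; the stress domain is syllables 1–5.
  Weights: 1 fe L, 2 bru L, 3 da L, 4 nag H, 5 fo L.
  Heavy syllables in the domain: 4. The leftmost is syllable 4 (nag).
  → primary stress on syllable 4.
Suffixed `fe.bru.da.nag.fo.pi:m.fob` (7 syllables):
  The final syllable (7, fob) is extrametrical; the stress domain is syllables 1–6.
  Weights: 1 fe L, 2 bru L, 3 da L, 4 nag H, 5 fo L, 6 pi:m H.
  Heavy syllables in the domain: 4, 6. The leftmost is syllable 4 (nag).
  → primary stress on syllable 4.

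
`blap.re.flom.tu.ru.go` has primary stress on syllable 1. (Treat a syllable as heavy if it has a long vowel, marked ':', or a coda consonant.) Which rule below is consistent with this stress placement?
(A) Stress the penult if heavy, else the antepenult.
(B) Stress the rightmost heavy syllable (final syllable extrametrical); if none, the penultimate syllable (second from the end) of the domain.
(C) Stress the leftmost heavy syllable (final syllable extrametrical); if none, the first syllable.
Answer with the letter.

Rule A → syllable 4 (observed: 1).
Rule B → syllable 3 (observed: 1).
Rule C → syllable 1 ✓.

C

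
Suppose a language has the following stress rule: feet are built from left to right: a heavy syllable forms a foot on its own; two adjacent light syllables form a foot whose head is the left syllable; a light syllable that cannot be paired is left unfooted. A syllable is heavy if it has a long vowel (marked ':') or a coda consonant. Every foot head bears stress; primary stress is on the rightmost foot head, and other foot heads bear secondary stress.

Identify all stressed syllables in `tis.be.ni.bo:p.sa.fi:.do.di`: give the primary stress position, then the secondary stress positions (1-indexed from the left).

primary 7, secondary 1, 2, 4, 6

Weights: 1 tis H, 2 be L, 3 ni L, 4 bo:p H, 5 sa L, 6 fi: H, 7 do L, 8 di L.
Parse left to right (heavy = foot alone; LL = one foot; stranded L unfooted): (ˈtis) (ˈbe.ni) (ˈbo:p) sa (ˈfi:) (ˈdo.di).
Foot heads: 1, 2, 4, 6, 7.
Primary stress on the rightmost head = syllable 7.
Secondary stress on 1, 2, 4, 6: ˌtis.ˌbe.ni.ˌbo:p.sa.ˌfi:.ˈdo.di.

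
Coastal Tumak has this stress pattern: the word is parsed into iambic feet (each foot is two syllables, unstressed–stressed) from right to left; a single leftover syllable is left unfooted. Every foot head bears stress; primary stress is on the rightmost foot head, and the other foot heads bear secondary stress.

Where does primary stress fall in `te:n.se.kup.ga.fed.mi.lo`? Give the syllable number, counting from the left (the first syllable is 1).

7

Parse right to left into iambic (σˈσ) feet: te:n (se.ˈkup) (ga.ˈfed) (mi.ˈlo). Syllable 1 is left unfooted.
Foot heads (stressed positions): 3, 5, 7.
End Rule Rightmost: primary stress on the rightmost head = syllable 7.
Primary stress: syllable 7 → te:n.se.kup.ga.fed.mi.ˈlo.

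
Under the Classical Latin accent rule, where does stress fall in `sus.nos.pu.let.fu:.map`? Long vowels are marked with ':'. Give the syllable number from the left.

5

Classical Latin: stress the penult if heavy (long vowel or closed), else the antepenult.
Weights: 4 let H, 5 fu: H, 6 map H.
The penult (syllable 5, fu:) is heavy, so it takes stress.
Stress on syllable 5: sus.nos.pu.let.ˈfu:.map.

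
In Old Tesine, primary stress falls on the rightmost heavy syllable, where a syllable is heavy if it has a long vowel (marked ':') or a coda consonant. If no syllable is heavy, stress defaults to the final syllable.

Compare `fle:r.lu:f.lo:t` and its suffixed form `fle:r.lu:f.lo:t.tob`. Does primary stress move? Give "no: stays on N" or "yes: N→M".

yes: 3→4

Base `fle:r.lu:f.lo:t` (3 syllables):
  Weights: 1 fle:r H, 2 lu:f H, 3 lo:t H.
  Heavy syllables in the domain: 1, 2, 3. The rightmost is syllable 3 (lo:t).
  → primary stress on syllable 3.
Suffixed `fle:r.lu:f.lo:t.tob` (4 syllables):
  Weights: 1 fle:r H, 2 lu:f H, 3 lo:t H, 4 tob H.
  Heavy syllables in the domain: 1, 2, 3, 4. The rightmost is syllable 4 (tob).
  → primary stress on syllable 4.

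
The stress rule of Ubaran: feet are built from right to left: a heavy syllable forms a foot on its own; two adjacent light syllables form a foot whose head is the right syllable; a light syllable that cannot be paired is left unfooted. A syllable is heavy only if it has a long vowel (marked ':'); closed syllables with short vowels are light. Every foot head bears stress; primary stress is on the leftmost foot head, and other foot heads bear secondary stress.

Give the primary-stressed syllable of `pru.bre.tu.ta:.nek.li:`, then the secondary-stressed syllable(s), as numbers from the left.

primary 3, secondary 4, 6

Weights: 1 pru L, 2 bre L, 3 tu L, 4 ta: H, 5 nek L, 6 li: H.
Parse right to left (heavy = foot alone; LL = one foot; stranded L unfooted): pru (bre.ˈtu) (ˈta:) nek (ˈli:).
Foot heads: 3, 4, 6.
Primary stress on the leftmost head = syllable 3.
Secondary stress on 4, 6: pru.bre.ˈtu.ˌta:.nek.ˌli:.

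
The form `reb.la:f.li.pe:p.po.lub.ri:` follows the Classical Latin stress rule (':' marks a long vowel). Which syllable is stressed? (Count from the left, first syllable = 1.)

6

Classical Latin: stress the penult if heavy (long vowel or closed), else the antepenult.
Weights: 5 po L, 6 lub H, 7 ri: H.
The penult (syllable 6, lub) is heavy, so it takes stress.
Stress on syllable 6: reb.la:f.li.pe:p.po.ˈlub.ri:.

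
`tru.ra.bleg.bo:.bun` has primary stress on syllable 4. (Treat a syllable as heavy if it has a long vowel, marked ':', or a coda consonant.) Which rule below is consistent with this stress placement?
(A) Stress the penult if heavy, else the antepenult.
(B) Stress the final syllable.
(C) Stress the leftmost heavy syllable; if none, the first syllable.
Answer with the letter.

A

Rule A → syllable 4 ✓.
Rule B → syllable 5 (observed: 4).
Rule C → syllable 3 (observed: 4).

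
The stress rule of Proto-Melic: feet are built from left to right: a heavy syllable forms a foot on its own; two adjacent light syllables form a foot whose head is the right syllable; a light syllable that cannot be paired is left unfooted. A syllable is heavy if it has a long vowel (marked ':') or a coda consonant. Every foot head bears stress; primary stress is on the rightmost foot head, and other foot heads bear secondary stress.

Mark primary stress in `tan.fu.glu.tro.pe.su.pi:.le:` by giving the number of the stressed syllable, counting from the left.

8

Weights: 1 tan H, 2 fu L, 3 glu L, 4 tro L, 5 pe L, 6 su L, 7 pi: H, 8 le: H.
Parse left to right (heavy = foot alone; LL = one foot; stranded L unfooted): (ˈtan) (fu.ˈglu) (tro.ˈpe) su (ˈpi:) (ˈle:).
Foot heads: 1, 3, 5, 7, 8.
Primary stress on the rightmost head = syllable 8.
Primary stress: syllable 8 → tan.fu.glu.tro.pe.su.pi:.ˈle:.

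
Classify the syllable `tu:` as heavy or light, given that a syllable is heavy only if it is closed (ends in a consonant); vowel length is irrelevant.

light

`tu:`: long vowel, open (no coda). Open (no coda) → light.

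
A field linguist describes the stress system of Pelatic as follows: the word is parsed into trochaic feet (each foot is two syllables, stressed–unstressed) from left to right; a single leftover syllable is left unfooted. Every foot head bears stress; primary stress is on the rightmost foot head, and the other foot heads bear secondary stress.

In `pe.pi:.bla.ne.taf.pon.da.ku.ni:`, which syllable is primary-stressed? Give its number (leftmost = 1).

Parse left to right into trochaic (ˈσσ) feet: (ˈpe.pi:) (ˈbla.ne) (ˈtaf.pon) (ˈda.ku) ni:. Syllable 9 is left unfooted.
Foot heads (stressed positions): 1, 3, 5, 7.
End Rule Rightmost: primary stress on the rightmost head = syllable 7.
Primary stress: syllable 7 → pe.pi:.bla.ne.taf.pon.ˈda.ku.ni:.

7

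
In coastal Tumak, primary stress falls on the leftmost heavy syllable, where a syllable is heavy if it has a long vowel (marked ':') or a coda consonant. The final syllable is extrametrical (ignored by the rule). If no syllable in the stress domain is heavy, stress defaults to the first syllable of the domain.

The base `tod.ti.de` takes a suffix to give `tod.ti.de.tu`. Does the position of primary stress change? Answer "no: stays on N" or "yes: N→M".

no: stays on 1

Base `tod.ti.de` (3 syllables):
  The final syllable (3, de) is extrametrical; the stress domain is syllables 1–2.
  Weights: 1 tod H, 2 ti L.
  Heavy syllables in the domain: 1. The leftmost is syllable 1 (tod).
  → primary stress on syllable 1.
Suffixed `tod.ti.de.tu` (4 syllables):
  The final syllable (4, tu) is extrametrical; the stress domain is syllables 1–3.
  Weights: 1 tod H, 2 ti L, 3 de L.
  Heavy syllables in the domain: 1. The leftmost is syllable 1 (tod).
  → primary stress on syllable 1.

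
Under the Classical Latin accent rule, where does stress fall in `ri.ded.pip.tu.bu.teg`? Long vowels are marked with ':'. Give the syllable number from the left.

4

Classical Latin: stress the penult if heavy (long vowel or closed), else the antepenult.
Weights: 4 tu L, 5 bu L, 6 teg H.
The penult (syllable 5, bu) is light, so stress falls on the antepenult (syllable 4, tu).
Stress on syllable 4: ri.ded.pip.ˈtu.bu.teg.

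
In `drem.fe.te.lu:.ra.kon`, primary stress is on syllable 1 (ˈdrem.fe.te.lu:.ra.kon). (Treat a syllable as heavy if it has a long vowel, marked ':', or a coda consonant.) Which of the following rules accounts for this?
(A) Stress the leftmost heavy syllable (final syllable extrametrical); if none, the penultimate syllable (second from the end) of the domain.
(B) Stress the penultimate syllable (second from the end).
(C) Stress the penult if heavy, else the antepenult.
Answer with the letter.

Rule A → syllable 1 ✓.
Rule B → syllable 5 (observed: 1).
Rule C → syllable 4 (observed: 1).

A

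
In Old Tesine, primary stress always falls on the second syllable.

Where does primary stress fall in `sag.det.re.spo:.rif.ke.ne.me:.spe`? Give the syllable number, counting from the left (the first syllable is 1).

2

The word has 9 syllables; the second syllable is syllable 2 (det).
Primary stress: syllable 2 → sag.ˈdet.re.spo:.rif.ke.ne.me:.spe.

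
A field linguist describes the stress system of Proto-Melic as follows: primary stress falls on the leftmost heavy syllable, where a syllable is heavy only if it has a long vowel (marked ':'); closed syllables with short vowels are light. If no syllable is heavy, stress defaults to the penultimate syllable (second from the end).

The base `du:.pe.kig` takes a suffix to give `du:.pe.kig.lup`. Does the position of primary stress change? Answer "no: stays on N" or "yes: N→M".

no: stays on 1

Base `du:.pe.kig` (3 syllables):
  Weights: 1 du: H, 2 pe L, 3 kig L.
  Heavy syllables in the domain: 1. The leftmost is syllable 1 (du:).
  → primary stress on syllable 1.
Suffixed `du:.pe.kig.lup` (4 syllables):
  Weights: 1 du: H, 2 pe L, 3 kig L, 4 lup L.
  Heavy syllables in the domain: 1. The leftmost is syllable 1 (du:).
  → primary stress on syllable 1.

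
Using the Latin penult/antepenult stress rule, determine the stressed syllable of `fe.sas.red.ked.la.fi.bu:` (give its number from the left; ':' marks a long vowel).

5

Classical Latin: stress the penult if heavy (long vowel or closed), else the antepenult.
Weights: 5 la L, 6 fi L, 7 bu: H.
The penult (syllable 6, fi) is light, so stress falls on the antepenult (syllable 5, la).
Stress on syllable 5: fe.sas.red.ked.ˈla.fi.bu:.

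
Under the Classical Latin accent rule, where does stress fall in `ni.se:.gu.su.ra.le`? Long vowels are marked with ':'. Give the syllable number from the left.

4

Classical Latin: stress the penult if heavy (long vowel or closed), else the antepenult.
Weights: 4 su L, 5 ra L, 6 le L.
The penult (syllable 5, ra) is light, so stress falls on the antepenult (syllable 4, su).
Stress on syllable 4: ni.se:.gu.ˈsu.ra.le.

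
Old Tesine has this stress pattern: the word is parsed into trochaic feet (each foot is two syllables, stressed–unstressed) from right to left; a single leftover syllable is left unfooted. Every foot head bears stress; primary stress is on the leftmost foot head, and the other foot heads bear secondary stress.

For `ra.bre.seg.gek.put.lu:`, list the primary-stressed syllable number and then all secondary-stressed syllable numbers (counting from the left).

primary 1, secondary 3, 5

Parse right to left into trochaic (ˈσσ) feet: (ˈra.bre) (ˈseg.gek) (ˈput.lu:).
Foot heads (stressed positions): 1, 3, 5.
End Rule Leftmost: primary stress on the leftmost head = syllable 1.
Secondary stress on 3, 5: ˈra.bre.ˌseg.gek.ˌput.lu:.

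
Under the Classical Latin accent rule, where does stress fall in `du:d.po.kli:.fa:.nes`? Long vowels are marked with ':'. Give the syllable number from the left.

Classical Latin: stress the penult if heavy (long vowel or closed), else the antepenult.
Weights: 3 kli: H, 4 fa: H, 5 nes H.
The penult (syllable 4, fa:) is heavy, so it takes stress.
Stress on syllable 4: du:d.po.kli:.ˈfa:.nes.

4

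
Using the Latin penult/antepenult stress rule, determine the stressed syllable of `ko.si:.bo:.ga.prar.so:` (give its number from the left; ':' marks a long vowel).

Classical Latin: stress the penult if heavy (long vowel or closed), else the antepenult.
Weights: 4 ga L, 5 prar H, 6 so: H.
The penult (syllable 5, prar) is heavy, so it takes stress.
Stress on syllable 5: ko.si:.bo:.ga.ˈprar.so:.

5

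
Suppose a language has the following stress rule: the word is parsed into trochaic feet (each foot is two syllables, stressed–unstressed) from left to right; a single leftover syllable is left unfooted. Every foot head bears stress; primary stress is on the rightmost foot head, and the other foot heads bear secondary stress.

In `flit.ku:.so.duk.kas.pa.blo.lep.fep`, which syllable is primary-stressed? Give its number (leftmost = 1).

Parse left to right into trochaic (ˈσσ) feet: (ˈflit.ku:) (ˈso.duk) (ˈkas.pa) (ˈblo.lep) fep. Syllable 9 is left unfooted.
Foot heads (stressed positions): 1, 3, 5, 7.
End Rule Rightmost: primary stress on the rightmost head = syllable 7.
Primary stress: syllable 7 → flit.ku:.so.duk.kas.pa.ˈblo.lep.fep.

7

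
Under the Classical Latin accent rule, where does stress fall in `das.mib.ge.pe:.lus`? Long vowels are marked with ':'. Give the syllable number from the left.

Classical Latin: stress the penult if heavy (long vowel or closed), else the antepenult.
Weights: 3 ge L, 4 pe: H, 5 lus H.
The penult (syllable 4, pe:) is heavy, so it takes stress.
Stress on syllable 4: das.mib.ge.ˈpe:.lus.

4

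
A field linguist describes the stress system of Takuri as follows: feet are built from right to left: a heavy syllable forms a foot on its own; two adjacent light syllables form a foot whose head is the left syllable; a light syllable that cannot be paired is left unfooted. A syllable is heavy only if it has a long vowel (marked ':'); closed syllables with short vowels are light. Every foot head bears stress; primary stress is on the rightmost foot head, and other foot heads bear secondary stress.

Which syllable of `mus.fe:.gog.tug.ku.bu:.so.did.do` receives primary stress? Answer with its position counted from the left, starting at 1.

8

Weights: 1 mus L, 2 fe: H, 3 gog L, 4 tug L, 5 ku L, 6 bu: H, 7 so L, 8 did L, 9 do L.
Parse right to left (heavy = foot alone; LL = one foot; stranded L unfooted): mus (ˈfe:) gog (ˈtug.ku) (ˈbu:) so (ˈdid.do).
Foot heads: 2, 4, 6, 8.
Primary stress on the rightmost head = syllable 8.
Primary stress: syllable 8 → mus.fe:.gog.tug.ku.bu:.so.ˈdid.do.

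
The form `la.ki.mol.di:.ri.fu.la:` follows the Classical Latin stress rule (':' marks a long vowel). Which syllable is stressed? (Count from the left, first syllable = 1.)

5

Classical Latin: stress the penult if heavy (long vowel or closed), else the antepenult.
Weights: 5 ri L, 6 fu L, 7 la: H.
The penult (syllable 6, fu) is light, so stress falls on the antepenult (syllable 5, ri).
Stress on syllable 5: la.ki.mol.di:.ˈri.fu.la:.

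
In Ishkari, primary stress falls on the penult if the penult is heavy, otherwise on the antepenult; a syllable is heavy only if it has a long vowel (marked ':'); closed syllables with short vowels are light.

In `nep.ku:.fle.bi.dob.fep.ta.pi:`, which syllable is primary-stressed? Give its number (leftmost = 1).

6

Weights: 6 fep L, 7 ta L, 8 pi: H.
The penult (syllable 7, ta) is light, so stress falls on the antepenult (syllable 6, fep).
Primary stress: syllable 6 → nep.ku:.fle.bi.dob.ˈfep.ta.pi:.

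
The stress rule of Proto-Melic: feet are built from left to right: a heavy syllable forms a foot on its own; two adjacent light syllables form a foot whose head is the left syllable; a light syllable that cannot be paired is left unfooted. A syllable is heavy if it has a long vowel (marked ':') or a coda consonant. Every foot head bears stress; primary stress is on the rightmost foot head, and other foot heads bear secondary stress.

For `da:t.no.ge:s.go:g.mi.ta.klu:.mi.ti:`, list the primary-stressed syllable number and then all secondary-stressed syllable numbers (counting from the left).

primary 9, secondary 1, 3, 4, 5, 7

Weights: 1 da:t H, 2 no L, 3 ge:s H, 4 go:g H, 5 mi L, 6 ta L, 7 klu: H, 8 mi L, 9 ti: H.
Parse left to right (heavy = foot alone; LL = one foot; stranded L unfooted): (ˈda:t) no (ˈge:s) (ˈgo:g) (ˈmi.ta) (ˈklu:) mi (ˈti:).
Foot heads: 1, 3, 4, 5, 7, 9.
Primary stress on the rightmost head = syllable 9.
Secondary stress on 1, 3, 4, 5, 7: ˌda:t.no.ˌge:s.ˌgo:g.ˌmi.ta.ˌklu:.mi.ˈti:.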